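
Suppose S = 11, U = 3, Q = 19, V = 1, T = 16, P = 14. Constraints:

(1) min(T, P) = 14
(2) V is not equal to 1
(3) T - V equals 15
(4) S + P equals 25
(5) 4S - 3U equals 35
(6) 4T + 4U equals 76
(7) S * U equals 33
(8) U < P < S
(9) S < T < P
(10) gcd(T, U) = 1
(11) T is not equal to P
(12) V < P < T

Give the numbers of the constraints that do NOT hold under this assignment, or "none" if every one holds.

Constraints 2, 8, 9 are violated.

(1) min(16, 14) = 14  true
(2) V = 1, but 1 is required to differ  false
(3) T - V = 16 - 1 = 15  true
(4) S + P = 11 + 14 = 25  true
(5) 4S - 3U = 4(11) - 3(3) = 35  true
(6) 4T + 4U = 4(16) + 4(3) = 76  true
(7) S * U = 11 * 3 = 33  true
(8) values 3, 14, 11; P = 14 is not < S = 11  false
(9) values 11, 16, 14; T = 16 is not < P = 14  false
(10) gcd(16, 3) = 1  true
(11) T = 16, P = 14; distinct  true
(12) values 1 < 14 < 16  true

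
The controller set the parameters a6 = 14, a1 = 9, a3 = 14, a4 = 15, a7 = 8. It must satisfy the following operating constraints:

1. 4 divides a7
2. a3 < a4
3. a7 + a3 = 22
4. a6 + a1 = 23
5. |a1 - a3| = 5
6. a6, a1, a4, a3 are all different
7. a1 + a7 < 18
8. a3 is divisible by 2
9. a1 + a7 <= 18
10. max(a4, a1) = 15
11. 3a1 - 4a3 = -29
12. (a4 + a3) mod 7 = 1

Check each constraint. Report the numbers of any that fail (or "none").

Constraint 6 does not hold.

1. 8 / 4 = 2, so 4 divides 8  ✔
2. a3 = 14, a4 = 15; 14 < 15  ✔
3. a7 + a3 = 8 + 14 = 22  ✔
4. a6 + a1 = 14 + 9 = 23  ✔
5. |9 - 14| = 5  ✔
6. a6 = a3 = 14, not all different  ✘
7. a1 + a7 = 9 + 8 = 17; 17 < 18  ✔
8. 14 / 2 = 7, so 2 divides 14  ✔
9. a1 + a7 = 9 + 8 = 17; 17 ≤ 18  ✔
10. max(15, 9) = 15  ✔
11. 3a1 - 4a3 = 3(9) - 4(14) = -29  ✔
12. a4 + a3 = 29; 29 mod 7 = 1  ✔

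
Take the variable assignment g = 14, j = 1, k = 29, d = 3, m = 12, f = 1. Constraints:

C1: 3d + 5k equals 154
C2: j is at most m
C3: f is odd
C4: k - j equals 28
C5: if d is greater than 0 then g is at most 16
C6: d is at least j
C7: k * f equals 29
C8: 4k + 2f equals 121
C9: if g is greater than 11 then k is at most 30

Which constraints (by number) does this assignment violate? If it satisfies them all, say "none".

Violated: 8.

C1: 3d + 5k = 3(3) + 5(29) = 154  ✔
C2: j = 1, m = 12; 1 ≤ 12  ✔
C3: f = 1 is odd  ✔
C4: k - j = 29 - 1 = 28  ✔
C5: d = 3 > 0, so we need g ≤ 16; g = 14 ≤ 16  ✔
C6: d = 3, j = 1; 3 ≥ 1  ✔
C7: k * f = 29 * 1 = 29  ✔
C8: 4k + 2f = 4(29) + 2(1) = 118, not 121  ✘
C9: g = 14 > 11, so we need k ≤ 30; k = 29 ≤ 30  ✔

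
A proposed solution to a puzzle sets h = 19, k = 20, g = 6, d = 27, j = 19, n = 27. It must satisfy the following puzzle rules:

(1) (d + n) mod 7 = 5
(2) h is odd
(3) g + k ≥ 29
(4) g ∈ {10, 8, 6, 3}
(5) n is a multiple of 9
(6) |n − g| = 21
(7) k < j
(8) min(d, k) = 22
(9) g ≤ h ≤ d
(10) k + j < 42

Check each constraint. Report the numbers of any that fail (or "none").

Violated: 3, 7, and 8.

(1) d + n = 54; 54 mod 7 = 5 — satisfied.
(2) h = 19 is odd — satisfied.
(3) g + k = 6 + 20 = 26; 26 < 29, bound 29 not met — violated.
(4) g = 6 is in {10, 8, 6, 3} — satisfied.
(5) 27 / 9 = 3, so 9 divides 27 — satisfied.
(6) |27 − 6| = 21 — satisfied.
(7) k = 20, j = 19; 20 ≥ 19 (want <) — violated.
(8) min(27, 20) = 20, not 22 — violated.
(9) values 6 ≤ 19 ≤ 27 — satisfied.
(10) k + j = 20 + 19 = 39; 39 < 42 — satisfied.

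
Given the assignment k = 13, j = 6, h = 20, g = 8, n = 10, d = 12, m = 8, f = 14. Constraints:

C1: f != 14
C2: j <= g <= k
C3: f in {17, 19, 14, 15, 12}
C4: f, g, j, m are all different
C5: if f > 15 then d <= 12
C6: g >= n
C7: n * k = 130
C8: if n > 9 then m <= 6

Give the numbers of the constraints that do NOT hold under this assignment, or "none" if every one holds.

C1: f = 14, but 14 is required to differ — does not hold.
C2: values 6 <= 8 <= 13 — holds.
C3: f = 14 is in {17, 19, 14, 15, 12} — holds.
C4: g = m = 8, not all different — does not hold.
C5: f = 14, not > 15; antecedent false, conditional vacuously true — holds.
C6: g = 8, n = 10; 8 < 10 (want ≥) — does not hold.
C7: n * k = 10 * 13 = 130 — holds.
C8: n = 10 > 9, so we need m ≤ 6; but m = 8 > 6 — does not hold.

No — constraints 1, 4, 6, 8 are not satisfied.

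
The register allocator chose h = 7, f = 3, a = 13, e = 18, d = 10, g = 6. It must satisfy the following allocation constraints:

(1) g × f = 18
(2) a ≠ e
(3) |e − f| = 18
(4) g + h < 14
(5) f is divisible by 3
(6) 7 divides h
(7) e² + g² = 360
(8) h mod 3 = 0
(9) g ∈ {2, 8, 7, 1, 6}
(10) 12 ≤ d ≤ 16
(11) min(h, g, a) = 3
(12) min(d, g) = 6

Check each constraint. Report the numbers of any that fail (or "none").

(1) g × f = 6 × 3 = 18 — satisfied.
(2) a = 13, e = 18; distinct — satisfied.
(3) |18 − 3| = 15, not 18 — violated.
(4) g + h = 6 + 7 = 13; 13 < 14 — satisfied.
(5) 3 / 3 = 1, so 3 divides 3 — satisfied.
(6) 7 / 7 = 1, so 7 divides 7 — satisfied.
(7) e² + g² = 18² + 6² = 324 + 36 = 360 — satisfied.
(8) 7 mod 3 = 1, not 0 — violated.
(9) g = 6 is in {2, 8, 7, 1, 6} — satisfied.
(10) d = 10 is outside [12, 16] — violated.
(11) min(7, 6, 13) = 6, not 3 — violated.
(12) min(10, 6) = 6 — satisfied.

Constraints 3, 8, 10, and 11 are violated.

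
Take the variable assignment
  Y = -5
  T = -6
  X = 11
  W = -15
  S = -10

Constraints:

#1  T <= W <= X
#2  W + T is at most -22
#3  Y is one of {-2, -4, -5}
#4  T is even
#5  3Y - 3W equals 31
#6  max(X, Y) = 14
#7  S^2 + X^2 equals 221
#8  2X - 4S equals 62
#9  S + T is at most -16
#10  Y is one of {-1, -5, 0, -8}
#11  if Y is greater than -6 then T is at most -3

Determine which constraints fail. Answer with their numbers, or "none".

The assignment fails constraints 1, 2, 5, and 6.

#1 values -6, -15, 11; T = -6 is not <= W = -15 — fails.
#2 W + T = -15 + (-6) = -21; -21 > -22, bound -22 not met — fails.
#3 Y = -5 is in {-2, -4, -5} — holds.
#4 T = -6 is even — holds.
#5 3Y - 3W = 3(-5) - 3(-15) = 30, not 31 — fails.
#6 max(11, -5) = 11, not 14 — fails.
#7 S^2 + X^2 = (-10)^2 + 11^2 = 100 + 121 = 221 — holds.
#8 2X - 4S = 2(11) - 4(-10) = 62 — holds.
#9 S + T = -10 + (-6) = -16; -16 ≤ -16 — holds.
#10 Y = -5 is in {-1, -5, 0, -8} — holds.
#11 Y = -5 > -6, so we need T ≤ -3; T = -6 ≤ -3 — holds.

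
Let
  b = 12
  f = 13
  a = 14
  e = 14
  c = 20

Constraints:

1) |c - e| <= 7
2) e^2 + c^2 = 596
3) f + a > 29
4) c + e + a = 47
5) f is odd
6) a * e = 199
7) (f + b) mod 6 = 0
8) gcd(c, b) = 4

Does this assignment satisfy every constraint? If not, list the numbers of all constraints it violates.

1) |20 - 14| = 6; 6 ≤ 7 — holds.
2) e^2 + c^2 = 14^2 + 20^2 = 196 + 400 = 596 — holds.
3) f + a = 13 + 14 = 27; 27 ≤ 29, bound 29 not met — fails.
4) c + e + a = 20 + 14 + 14 = 48, not 47 — fails.
5) f = 13 is odd — holds.
6) a * e = 14 * 14 = 196, not 199 — fails.
7) f + b = 25; 25 mod 6 = 1, not 0 — fails.
8) gcd(20, 12) = 4 — holds.

The assignment fails constraints 3, 4, 6, 7.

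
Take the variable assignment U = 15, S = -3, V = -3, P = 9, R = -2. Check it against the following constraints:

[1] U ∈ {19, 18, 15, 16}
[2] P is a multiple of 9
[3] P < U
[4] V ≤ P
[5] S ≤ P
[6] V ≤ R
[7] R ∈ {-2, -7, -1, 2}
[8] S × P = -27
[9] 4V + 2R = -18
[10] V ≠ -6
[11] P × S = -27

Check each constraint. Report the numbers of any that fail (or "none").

Constraint 9 is violated.

[1] U = 15 is in {19, 18, 15, 16} — holds.
[2] 9 / 9 = 1, so 9 divides 9 — holds.
[3] P = 9, U = 15; 9 < 15 — holds.
[4] V = -3, P = 9; -3 ≤ 9 — holds.
[5] S = -3, P = 9; -3 ≤ 9 — holds.
[6] V = -3, R = -2; -3 ≤ -2 — holds.
[7] R = -2 is in {-2, -7, -1, 2} — holds.
[8] S × P = -3 × 9 = -27 — holds.
[9] 4V + 2R = 4(-3) + 2(-2) = -16, not -18 — does not hold.
[10] V = -3, and -3 ≠ -6 — holds.
[11] P × S = 9 × (-3) = -27 — holds.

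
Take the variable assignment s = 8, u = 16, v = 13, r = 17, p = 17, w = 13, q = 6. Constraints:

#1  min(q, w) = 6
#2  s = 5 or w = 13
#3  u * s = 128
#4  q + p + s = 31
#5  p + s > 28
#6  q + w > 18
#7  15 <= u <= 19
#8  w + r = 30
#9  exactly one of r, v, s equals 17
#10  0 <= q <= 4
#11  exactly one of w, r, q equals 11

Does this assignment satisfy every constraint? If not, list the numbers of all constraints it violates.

#1 min(6, 13) = 6 — holds.
#2 s = 8 ≠ 5, but w = 13 = 13 (second disjunct) — holds.
#3 u * s = 16 * 8 = 128 — holds.
#4 q + p + s = 6 + 17 + 8 = 31 — holds.
#5 p + s = 17 + 8 = 25; 25 ≤ 28, bound 28 not met — does not hold.
#6 q + w = 6 + 13 = 19; 19 > 18 — holds.
#7 u = 16 lies in [15, 19] — holds.
#8 w + r = 13 + 17 = 30 — holds.
#9 r=17, v=13, s=8; 1 of them equals 17 — holds.
#10 q = 6 is outside [0, 4] — does not hold.
#11 w=13, r=17, q=6; 0 of them equal 11, not exactly one — does not hold.

Violated: 5, 10, and 11.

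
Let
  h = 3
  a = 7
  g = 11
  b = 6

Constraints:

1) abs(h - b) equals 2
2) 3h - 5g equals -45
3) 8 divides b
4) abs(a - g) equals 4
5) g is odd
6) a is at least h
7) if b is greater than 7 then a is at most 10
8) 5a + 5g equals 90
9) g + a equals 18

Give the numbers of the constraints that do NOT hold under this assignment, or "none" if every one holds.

No — constraints 1, 2, 3 are not satisfied.

1) abs(3 - 6) = 3, not 2 — fails.
2) 3h - 5g = 3(3) - 5(11) = -46, not -45 — fails.
3) 6 = 8*0 + 6, so 8 does not divide 6 — fails.
4) abs(7 - 11) = 4 — holds.
5) g = 11 is odd — holds.
6) a = 7, h = 3; 7 ≥ 3 — holds.
7) b = 6, not > 7; antecedent false, conditional vacuously true — holds.
8) 5a + 5g = 5(7) + 5(11) = 90 — holds.
9) g + a = 11 + 7 = 18 — holds.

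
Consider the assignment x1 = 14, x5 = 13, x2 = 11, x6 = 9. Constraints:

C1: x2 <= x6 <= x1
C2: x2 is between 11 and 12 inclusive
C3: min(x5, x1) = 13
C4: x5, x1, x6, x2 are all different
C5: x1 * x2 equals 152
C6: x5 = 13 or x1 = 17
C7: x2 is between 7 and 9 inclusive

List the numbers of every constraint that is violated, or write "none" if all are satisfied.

Constraints 1, 5, 7 are violated.

C1: values 11, 9, 14; x2 = 11 is not <= x6 = 9  false
C2: x2 = 11 lies in [11, 12]  true
C3: min(13, 14) = 13  true
C4: values 13, 14, 9, 11 are pairwise distinct  true
C5: x1 * x2 = 14 * 11 = 154, not 152  false
C6: x5 = 13 = 13 (first disjunct)  true
C7: x2 = 11 is outside [7, 9]  false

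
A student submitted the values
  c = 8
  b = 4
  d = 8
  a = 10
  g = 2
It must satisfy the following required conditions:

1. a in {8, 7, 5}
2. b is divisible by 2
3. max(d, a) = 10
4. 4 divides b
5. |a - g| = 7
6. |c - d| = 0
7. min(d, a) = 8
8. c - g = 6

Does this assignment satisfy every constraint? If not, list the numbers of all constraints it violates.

1. a = 10 is not in {8, 7, 5} — violated.
2. 4 / 2 = 2, so 2 divides 4 — satisfied.
3. max(8, 10) = 10 — satisfied.
4. 4 / 4 = 1, so 4 divides 4 — satisfied.
5. |10 - 2| = 8, not 7 — violated.
6. |8 - 8| = 0 — satisfied.
7. min(8, 10) = 8 — satisfied.
8. c - g = 8 - 2 = 6 — satisfied.

Constraints 1, 5 are violated.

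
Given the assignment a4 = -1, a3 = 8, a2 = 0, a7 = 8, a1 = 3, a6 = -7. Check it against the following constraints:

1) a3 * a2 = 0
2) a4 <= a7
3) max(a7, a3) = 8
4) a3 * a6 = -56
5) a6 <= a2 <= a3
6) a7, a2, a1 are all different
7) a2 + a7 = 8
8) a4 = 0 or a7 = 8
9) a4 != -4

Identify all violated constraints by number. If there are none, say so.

1) a3 * a2 = 8 * 0 = 0 — OK.
2) a4 = -1, a7 = 8; -1 ≤ 8 — OK.
3) max(8, 8) = 8 — OK.
4) a3 * a6 = 8 * (-7) = -56 — OK.
5) values -7 <= 0 <= 8 — OK.
6) values 8, 0, 3 are pairwise distinct — OK.
7) a2 + a7 = 0 + 8 = 8 — OK.
8) a4 = -1 ≠ 0, but a7 = 8 = 8 (second disjunct) — OK.
9) a4 = -1, and -1 ≠ -4 — OK.

No violations.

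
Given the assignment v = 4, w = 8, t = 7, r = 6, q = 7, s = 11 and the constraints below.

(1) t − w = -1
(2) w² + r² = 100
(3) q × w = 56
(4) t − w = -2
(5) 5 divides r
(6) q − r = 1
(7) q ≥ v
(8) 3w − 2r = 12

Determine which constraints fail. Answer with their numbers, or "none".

(1) t − w = 7 − 8 = -1  true
(2) w² + r² = 8² + 6² = 64 + 36 = 100  true
(3) q × w = 7 × 8 = 56  true
(4) t − w = 7 − 8 = -1, not -2  false
(5) 6 = 5×1 + 1, so 5 does not divide 6  false
(6) q − r = 7 − 6 = 1  true
(7) q = 7, v = 4; 7 ≥ 4  true
(8) 3w − 2r = 3(8) − 2(6) = 12  true

Violated: 4, 5.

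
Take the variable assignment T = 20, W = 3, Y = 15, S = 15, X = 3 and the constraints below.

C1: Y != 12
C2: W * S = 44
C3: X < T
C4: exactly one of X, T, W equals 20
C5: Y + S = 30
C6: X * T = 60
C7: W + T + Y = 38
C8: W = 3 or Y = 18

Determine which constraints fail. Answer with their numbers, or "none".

Violated: 2.

C1: Y = 15, and 15 ≠ 12  holds
C2: W * S = 3 * 15 = 45, not 44  fails
C3: X = 3, T = 20; 3 < 20  holds
C4: X=3, T=20, W=3; 1 of them equals 20  holds
C5: Y + S = 15 + 15 = 30  holds
C6: X * T = 3 * 20 = 60  holds
C7: W + T + Y = 3 + 20 + 15 = 38  holds
C8: W = 3 = 3 (first disjunct)  holds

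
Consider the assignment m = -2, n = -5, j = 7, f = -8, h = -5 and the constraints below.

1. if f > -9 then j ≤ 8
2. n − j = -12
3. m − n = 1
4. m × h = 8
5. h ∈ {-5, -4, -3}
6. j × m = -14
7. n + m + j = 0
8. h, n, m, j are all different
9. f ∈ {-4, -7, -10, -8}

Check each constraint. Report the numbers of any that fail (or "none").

Constraints 3, 4, 8 do not hold.

1. f = -8 > -9, so we need j ≤ 8; j = 7 ≤ 8 — holds.
2. n − j = -5 − 7 = -12 — holds.
3. m − n = -2 − (-5) = 3, not 1 — fails.
4. m × h = -2 × (-5) = 10, not 8 — fails.
5. h = -5 is in {-5, -4, -3} — holds.
6. j × m = 7 × (-2) = -14 — holds.
7. n + m + j = -5 + (-2) + 7 = 0 — holds.
8. h = n = -5, not all different — fails.
9. f = -8 is in {-4, -7, -10, -8} — holds.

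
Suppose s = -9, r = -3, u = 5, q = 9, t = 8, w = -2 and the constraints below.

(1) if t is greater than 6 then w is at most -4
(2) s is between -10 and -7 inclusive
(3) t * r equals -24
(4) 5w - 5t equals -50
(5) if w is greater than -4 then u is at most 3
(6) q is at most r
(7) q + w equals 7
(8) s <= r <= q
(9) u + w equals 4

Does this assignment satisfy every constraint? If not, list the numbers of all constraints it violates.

Violated: 1, 5, 6, 9.

(1) t = 8 > 6, so we need w ≤ -4; but w = -2 > -4 — violated.
(2) s = -9 lies in [-10, -7] — OK.
(3) t * r = 8 * (-3) = -24 — OK.
(4) 5w - 5t = 5(-2) - 5(8) = -50 — OK.
(5) w = -2 > -4, so we need u ≤ 3; but u = 5 > 3 — violated.
(6) q = 9, r = -3; 9 > -3 (want ≤) — violated.
(7) q + w = 9 + (-2) = 7 — OK.
(8) values -9 <= -3 <= 9 — OK.
(9) u + w = 5 + (-2) = 3, not 4 — violated.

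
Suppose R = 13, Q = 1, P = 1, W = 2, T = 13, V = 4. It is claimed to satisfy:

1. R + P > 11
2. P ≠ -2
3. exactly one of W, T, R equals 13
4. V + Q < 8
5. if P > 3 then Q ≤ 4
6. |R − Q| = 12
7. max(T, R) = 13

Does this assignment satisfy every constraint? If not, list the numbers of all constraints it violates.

Constraint 3 does not hold.

1. R + P = 13 + 1 = 14; 14 > 11 — OK.
2. P = 1, and 1 ≠ -2 — OK.
3. W=2, T=13, R=13; 2 of them equal 13, not exactly one — violated.
4. V + Q = 4 + 1 = 5; 5 < 8 — OK.
5. P = 1, not > 3; antecedent false, conditional vacuously true — OK.
6. |13 − 1| = 12 — OK.
7. max(13, 13) = 13 — OK.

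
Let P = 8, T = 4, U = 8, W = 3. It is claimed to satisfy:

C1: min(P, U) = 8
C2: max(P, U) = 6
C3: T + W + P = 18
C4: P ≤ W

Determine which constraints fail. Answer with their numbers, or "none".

No — constraints 2, 3, 4 are not satisfied.

C1: min(8, 8) = 8 — satisfied.
C2: max(8, 8) = 8, not 6 — violated.
C3: T + W + P = 4 + 3 + 8 = 15, not 18 — violated.
C4: P = 8, W = 3; 8 > 3 (want ≤) — violated.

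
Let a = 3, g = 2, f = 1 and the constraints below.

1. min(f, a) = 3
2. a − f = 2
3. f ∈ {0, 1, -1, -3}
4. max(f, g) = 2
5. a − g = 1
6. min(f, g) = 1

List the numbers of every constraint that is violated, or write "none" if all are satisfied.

1. min(1, 3) = 1, not 3  no
2. a − f = 3 − 1 = 2  yes
3. f = 1 is in {0, 1, -1, -3}  yes
4. max(1, 2) = 2  yes
5. a − g = 3 − 2 = 1  yes
6. min(1, 2) = 1  yes

Constraint 1 is violated.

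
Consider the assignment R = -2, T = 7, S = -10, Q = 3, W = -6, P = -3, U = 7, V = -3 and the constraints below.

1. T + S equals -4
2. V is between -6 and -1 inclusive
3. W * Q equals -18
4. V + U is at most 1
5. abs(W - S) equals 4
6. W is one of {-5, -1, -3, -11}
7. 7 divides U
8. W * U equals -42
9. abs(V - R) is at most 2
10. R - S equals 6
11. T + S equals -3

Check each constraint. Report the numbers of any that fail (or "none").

Constraints 1, 4, 6, and 10 do not hold.

1. T + S = 7 + (-10) = -3, not -4 — does not hold.
2. V = -3 lies in [-6, -1] — holds.
3. W * Q = -6 * 3 = -18 — holds.
4. V + U = -3 + 7 = 4; 4 > 1, bound 1 not met — does not hold.
5. abs(-6 - (-10)) = 4 — holds.
6. W = -6 is not in {-5, -1, -3, -11} — does not hold.
7. 7 / 7 = 1, so 7 divides 7 — holds.
8. W * U = -6 * 7 = -42 — holds.
9. abs(-3 - (-2)) = 1; 1 ≤ 2 — holds.
10. R - S = -2 - (-10) = 8, not 6 — does not hold.
11. T + S = 7 + (-10) = -3 — holds.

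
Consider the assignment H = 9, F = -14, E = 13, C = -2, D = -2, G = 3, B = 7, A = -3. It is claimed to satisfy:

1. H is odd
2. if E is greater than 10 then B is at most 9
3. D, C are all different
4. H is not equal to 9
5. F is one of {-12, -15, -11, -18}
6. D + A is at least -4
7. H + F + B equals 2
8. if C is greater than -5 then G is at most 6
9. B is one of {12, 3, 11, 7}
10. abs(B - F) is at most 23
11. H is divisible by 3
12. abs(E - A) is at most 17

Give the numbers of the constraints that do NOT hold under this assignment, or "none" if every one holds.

1. H = 9 is odd — holds.
2. E = 13 > 10, so we need B ≤ 9; B = 7 ≤ 9 — holds.
3. D = C = -2, not all different — fails.
4. H = 9, but 9 is required to differ — fails.
5. F = -14 is not in {-12, -15, -11, -18} — fails.
6. D + A = -2 + (-3) = -5; -5 < -4, bound -4 not met — fails.
7. H + F + B = 9 + (-14) + 7 = 2 — holds.
8. C = -2 > -5, so we need G ≤ 6; G = 3 ≤ 6 — holds.
9. B = 7 is in {12, 3, 11, 7} — holds.
10. abs(7 - (-14)) = 21; 21 ≤ 23 — holds.
11. 9 / 3 = 3, so 3 divides 9 — holds.
12. abs(13 - (-3)) = 16; 16 ≤ 17 — holds.

Constraints 3, 4, 5, and 6 are violated.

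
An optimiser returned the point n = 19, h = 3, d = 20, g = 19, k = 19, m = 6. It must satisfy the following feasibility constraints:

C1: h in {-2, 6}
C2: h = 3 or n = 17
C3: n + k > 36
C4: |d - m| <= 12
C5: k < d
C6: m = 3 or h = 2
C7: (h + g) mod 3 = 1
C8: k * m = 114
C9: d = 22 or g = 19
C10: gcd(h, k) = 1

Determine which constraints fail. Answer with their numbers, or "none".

Constraints 1, 4, and 6 are violated.

C1: h = 3 is not in {-2, 6} — fails.
C2: h = 3 = 3 (first disjunct) — holds.
C3: n + k = 19 + 19 = 38; 38 > 36 — holds.
C4: |20 - 6| = 14; 14 > 12, exceeds bound 12 — fails.
C5: k = 19, d = 20; 19 < 20 — holds.
C6: m = 6 ≠ 3 and h = 3 ≠ 2; both disjuncts false — fails.
C7: h + g = 22; 22 mod 3 = 1 — holds.
C8: k * m = 19 * 6 = 114 — holds.
C9: d = 20 ≠ 22, but g = 19 = 19 (second disjunct) — holds.
C10: gcd(3, 19) = 1 — holds.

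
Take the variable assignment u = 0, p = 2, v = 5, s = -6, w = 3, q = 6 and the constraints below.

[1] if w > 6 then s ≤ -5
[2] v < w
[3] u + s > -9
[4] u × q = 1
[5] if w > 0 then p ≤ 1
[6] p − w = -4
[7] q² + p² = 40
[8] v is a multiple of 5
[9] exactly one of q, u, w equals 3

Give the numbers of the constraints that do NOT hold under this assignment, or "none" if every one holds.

Constraints 2, 4, 5, 6 are violated.

[1] w = 3, not > 6; antecedent false, conditional vacuously true — holds.
[2] v = 5, w = 3; 5 ≥ 3 (want <) — does not hold.
[3] u + s = 0 + (-6) = -6; -6 > -9 — holds.
[4] u × q = 0 × 6 = 0, not 1 — does not hold.
[5] w = 3 > 0, so we need p ≤ 1; but p = 2 > 1 — does not hold.
[6] p − w = 2 − 3 = -1, not -4 — does not hold.
[7] q² + p² = 6² + 2² = 36 + 4 = 40 — holds.
[8] 5 / 5 = 1, so 5 divides 5 — holds.
[9] q=6, u=0, w=3; 1 of them equals 3 — holds.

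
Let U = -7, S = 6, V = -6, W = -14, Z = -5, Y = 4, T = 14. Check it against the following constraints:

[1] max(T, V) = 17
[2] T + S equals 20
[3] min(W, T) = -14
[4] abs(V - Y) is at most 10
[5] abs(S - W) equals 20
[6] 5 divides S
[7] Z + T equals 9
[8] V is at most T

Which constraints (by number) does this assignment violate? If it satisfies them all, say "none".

No — constraints 1 and 6 are not satisfied.

[1] max(14, -6) = 14, not 17 — violated.
[2] T + S = 14 + 6 = 20 — satisfied.
[3] min(-14, 14) = -14 — satisfied.
[4] abs(-6 - 4) = 10; 10 ≤ 10 — satisfied.
[5] abs(6 - (-14)) = 20 — satisfied.
[6] 6 = 5*1 + 1, so 5 does not divide 6 — violated.
[7] Z + T = -5 + 14 = 9 — satisfied.
[8] V = -6, T = 14; -6 ≤ 14 — satisfied.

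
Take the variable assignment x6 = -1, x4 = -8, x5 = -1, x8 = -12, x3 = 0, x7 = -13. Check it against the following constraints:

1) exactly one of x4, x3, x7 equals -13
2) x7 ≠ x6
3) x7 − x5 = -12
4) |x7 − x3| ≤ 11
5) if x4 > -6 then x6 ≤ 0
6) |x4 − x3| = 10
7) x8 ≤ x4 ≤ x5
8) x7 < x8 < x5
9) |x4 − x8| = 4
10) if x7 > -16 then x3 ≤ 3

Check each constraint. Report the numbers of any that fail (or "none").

Violated: 4 and 6.

1) x4=-8, x3=0, x7=-13; 1 of them equals -13 — holds.
2) x7 = -13, x6 = -1; distinct — holds.
3) x7 − x5 = -13 − (-1) = -12 — holds.
4) |-13 − 0| = 13; 13 > 11, exceeds bound 11 — fails.
5) x4 = -8, not > -6; antecedent false, conditional vacuously true — holds.
6) |-8 − 0| = 8, not 10 — fails.
7) values -12 ≤ -8 ≤ -1 — holds.
8) values -13 < -12 < -1 — holds.
9) |-8 − (-12)| = 4 — holds.
10) x7 = -13 > -16, so we need x3 ≤ 3; x3 = 0 ≤ 3 — holds.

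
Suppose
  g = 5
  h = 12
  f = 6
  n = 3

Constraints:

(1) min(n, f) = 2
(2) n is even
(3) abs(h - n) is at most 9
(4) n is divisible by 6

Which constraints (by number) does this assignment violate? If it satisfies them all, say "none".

Constraints 1, 2, and 4 are violated.

(1) min(3, 6) = 3, not 2  ✘
(2) n = 3 is odd  ✘
(3) abs(12 - 3) = 9; 9 ≤ 9  ✔
(4) 3 = 6*0 + 3, so 6 does not divide 3  ✘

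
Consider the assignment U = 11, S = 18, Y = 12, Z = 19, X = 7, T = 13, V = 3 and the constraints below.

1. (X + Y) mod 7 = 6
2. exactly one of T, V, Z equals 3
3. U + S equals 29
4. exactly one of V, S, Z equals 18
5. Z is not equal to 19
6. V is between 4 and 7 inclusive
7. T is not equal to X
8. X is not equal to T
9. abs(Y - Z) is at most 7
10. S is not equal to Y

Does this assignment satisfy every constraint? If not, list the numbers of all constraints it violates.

1. X + Y = 19; 19 mod 7 = 5, not 6 — violated.
2. T=13, V=3, Z=19; 1 of them equals 3 — OK.
3. U + S = 11 + 18 = 29 — OK.
4. V=3, S=18, Z=19; 1 of them equals 18 — OK.
5. Z = 19, but 19 is required to differ — violated.
6. V = 3 is outside [4, 7] — violated.
7. T = 13, X = 7; distinct — OK.
8. X = 7, T = 13; distinct — OK.
9. abs(12 - 19) = 7; 7 ≤ 7 — OK.
10. S = 18, Y = 12; distinct — OK.

Constraints 1, 5, 6 are violated.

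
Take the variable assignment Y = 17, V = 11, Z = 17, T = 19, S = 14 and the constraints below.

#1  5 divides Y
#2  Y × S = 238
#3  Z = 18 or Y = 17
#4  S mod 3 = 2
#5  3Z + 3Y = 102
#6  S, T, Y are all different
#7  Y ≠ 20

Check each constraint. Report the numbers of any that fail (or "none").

#1 17 = 5×3 + 2, so 5 does not divide 17 — violated.
#2 Y × S = 17 × 14 = 238 — satisfied.
#3 Z = 17 ≠ 18, but Y = 17 = 17 (second disjunct) — satisfied.
#4 14 mod 3 = 2 — satisfied.
#5 3Z + 3Y = 3(17) + 3(17) = 102 — satisfied.
#6 values 14, 19, 17 are pairwise distinct — satisfied.
#7 Y = 17, and 17 ≠ 20 — satisfied.

Violated: 1.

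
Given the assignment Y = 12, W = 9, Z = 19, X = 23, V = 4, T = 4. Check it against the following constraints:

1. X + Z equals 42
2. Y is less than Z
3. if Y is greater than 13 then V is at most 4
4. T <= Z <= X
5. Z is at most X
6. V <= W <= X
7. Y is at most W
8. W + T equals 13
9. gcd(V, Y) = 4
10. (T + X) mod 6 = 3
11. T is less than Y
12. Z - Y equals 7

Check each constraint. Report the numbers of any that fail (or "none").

Constraint 7 does not hold.

1. X + Z = 23 + 19 = 42 — holds.
2. Y = 12, Z = 19; 12 < 19 — holds.
3. Y = 12, not > 13; antecedent false, conditional vacuously true — holds.
4. values 4 <= 19 <= 23 — holds.
5. Z = 19, X = 23; 19 ≤ 23 — holds.
6. values 4 <= 9 <= 23 — holds.
7. Y = 12, W = 9; 12 > 9 (want ≤) — does not hold.
8. W + T = 9 + 4 = 13 — holds.
9. gcd(4, 12) = 4 — holds.
10. T + X = 27; 27 mod 6 = 3 — holds.
11. T = 4, Y = 12; 4 < 12 — holds.
12. Z - Y = 19 - 12 = 7 — holds.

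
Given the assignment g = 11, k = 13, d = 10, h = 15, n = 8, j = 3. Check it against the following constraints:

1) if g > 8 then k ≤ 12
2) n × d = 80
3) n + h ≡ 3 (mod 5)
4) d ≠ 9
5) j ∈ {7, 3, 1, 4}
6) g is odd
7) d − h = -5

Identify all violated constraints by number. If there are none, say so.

1) g = 11 > 8, so we need k ≤ 12; but k = 13 > 12 — violated.
2) n × d = 8 × 10 = 80 — satisfied.
3) n + h = 23; 23 mod 5 = 3 — satisfied.
4) d = 10, and 10 ≠ 9 — satisfied.
5) j = 3 is in {7, 3, 1, 4} — satisfied.
6) g = 11 is odd — satisfied.
7) d − h = 10 − 15 = -5 — satisfied.

Violated: 1.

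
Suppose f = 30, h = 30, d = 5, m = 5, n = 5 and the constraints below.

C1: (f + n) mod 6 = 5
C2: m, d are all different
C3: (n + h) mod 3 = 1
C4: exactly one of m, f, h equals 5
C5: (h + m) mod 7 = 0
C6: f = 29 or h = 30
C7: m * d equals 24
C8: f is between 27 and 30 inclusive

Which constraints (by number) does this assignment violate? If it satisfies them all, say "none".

C1: f + n = 35; 35 mod 6 = 5  true
C2: m = d = 5, not all different  false
C3: n + h = 35; 35 mod 3 = 2, not 1  false
C4: m=5, f=30, h=30; 1 of them equals 5  true
C5: h + m = 35; 35 mod 7 = 0  true
C6: f = 30 ≠ 29, but h = 30 = 30 (second disjunct)  true
C7: m * d = 5 * 5 = 25, not 24  false
C8: f = 30 lies in [27, 30]  true

Constraints 2, 3, 7 are violated.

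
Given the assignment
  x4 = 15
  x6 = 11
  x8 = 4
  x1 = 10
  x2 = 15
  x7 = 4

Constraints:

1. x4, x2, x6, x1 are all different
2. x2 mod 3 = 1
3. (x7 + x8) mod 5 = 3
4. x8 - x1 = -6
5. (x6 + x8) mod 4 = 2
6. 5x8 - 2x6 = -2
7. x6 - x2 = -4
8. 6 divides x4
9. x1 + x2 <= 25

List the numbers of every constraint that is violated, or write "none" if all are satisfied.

Constraints 1, 2, 5, 8 are violated.

1. x4 = x2 = 15, not all different  FAIL
2. 15 mod 3 = 0, not 1  FAIL
3. x7 + x8 = 8; 8 mod 5 = 3  OK
4. x8 - x1 = 4 - 10 = -6  OK
5. x6 + x8 = 15; 15 mod 4 = 3, not 2  FAIL
6. 5x8 - 2x6 = 5(4) - 2(11) = -2  OK
7. x6 - x2 = 11 - 15 = -4  OK
8. 15 = 6*2 + 3, so 6 does not divide 15  FAIL
9. x1 + x2 = 10 + 15 = 25; 25 ≤ 25  OK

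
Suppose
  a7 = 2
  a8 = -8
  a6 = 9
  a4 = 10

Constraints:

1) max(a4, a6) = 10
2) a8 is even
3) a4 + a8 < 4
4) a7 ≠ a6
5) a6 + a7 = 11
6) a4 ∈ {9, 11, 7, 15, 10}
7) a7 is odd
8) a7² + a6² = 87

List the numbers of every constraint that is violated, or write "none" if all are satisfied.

Constraints 7, 8 are violated.

1) max(10, 9) = 10 — OK.
2) a8 = -8 is even — OK.
3) a4 + a8 = 10 + (-8) = 2; 2 < 4 — OK.
4) a7 = 2, a6 = 9; distinct — OK.
5) a6 + a7 = 9 + 2 = 11 — OK.
6) a4 = 10 is in {9, 11, 7, 15, 10} — OK.
7) a7 = 2 is even — violated.
8) a7² + a6² = 2² + 9² = 4 + 81 = 85, not 87 — violated.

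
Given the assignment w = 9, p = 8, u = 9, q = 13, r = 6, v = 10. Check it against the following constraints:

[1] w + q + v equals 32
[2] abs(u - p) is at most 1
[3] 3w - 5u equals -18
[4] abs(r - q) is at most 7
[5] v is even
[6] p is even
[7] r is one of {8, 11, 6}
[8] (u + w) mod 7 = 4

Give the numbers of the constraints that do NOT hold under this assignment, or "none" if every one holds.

[1] w + q + v = 9 + 13 + 10 = 32 — satisfied.
[2] abs(9 - 8) = 1; 1 ≤ 1 — satisfied.
[3] 3w - 5u = 3(9) - 5(9) = -18 — satisfied.
[4] abs(6 - 13) = 7; 7 ≤ 7 — satisfied.
[5] v = 10 is even — satisfied.
[6] p = 8 is even — satisfied.
[7] r = 6 is in {8, 11, 6} — satisfied.
[8] u + w = 18; 18 mod 7 = 4 — satisfied.

The assignment satisfies every constraint.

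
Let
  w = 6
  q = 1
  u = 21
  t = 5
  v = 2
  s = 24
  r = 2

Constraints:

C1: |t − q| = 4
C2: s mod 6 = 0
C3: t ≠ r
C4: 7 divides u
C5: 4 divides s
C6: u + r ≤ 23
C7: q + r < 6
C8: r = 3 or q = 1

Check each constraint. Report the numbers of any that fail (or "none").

None — every constraint holds.

C1: |5 − 1| = 4  holds
C2: 24 mod 6 = 0  holds
C3: t = 5, r = 2; distinct  holds
C4: 21 / 7 = 3, so 7 divides 21  holds
C5: 24 / 4 = 6, so 4 divides 24  holds
C6: u + r = 21 + 2 = 23; 23 ≤ 23  holds
C7: q + r = 1 + 2 = 3; 3 < 6  holds
C8: r = 2 ≠ 3, but q = 1 = 1 (second disjunct)  holds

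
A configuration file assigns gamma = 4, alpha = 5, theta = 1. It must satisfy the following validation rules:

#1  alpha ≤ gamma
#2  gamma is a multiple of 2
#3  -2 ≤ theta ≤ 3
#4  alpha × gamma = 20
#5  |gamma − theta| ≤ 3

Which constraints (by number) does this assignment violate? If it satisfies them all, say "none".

Constraint 1 does not hold.

#1 alpha = 5, gamma = 4; 5 > 4 (want ≤) — fails.
#2 4 / 2 = 2, so 2 divides 4 — holds.
#3 theta = 1 lies in [-2, 3] — holds.
#4 alpha × gamma = 5 × 4 = 20 — holds.
#5 |4 − 1| = 3; 3 ≤ 3 — holds.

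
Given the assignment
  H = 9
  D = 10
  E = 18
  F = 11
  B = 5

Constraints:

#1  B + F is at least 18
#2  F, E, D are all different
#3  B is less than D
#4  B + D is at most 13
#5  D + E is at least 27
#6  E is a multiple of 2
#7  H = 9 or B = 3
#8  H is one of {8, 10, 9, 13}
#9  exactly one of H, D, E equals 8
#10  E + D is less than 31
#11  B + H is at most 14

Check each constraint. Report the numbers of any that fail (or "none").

#1 B + F = 5 + 11 = 16; 16 < 18, bound 18 not met — fails.
#2 values 11, 18, 10 are pairwise distinct — holds.
#3 B = 5, D = 10; 5 < 10 — holds.
#4 B + D = 5 + 10 = 15; 15 > 13, bound 13 not met — fails.
#5 D + E = 10 + 18 = 28; 28 ≥ 27 — holds.
#6 18 / 2 = 9, so 2 divides 18 — holds.
#7 H = 9 = 9 (first disjunct) — holds.
#8 H = 9 is in {8, 10, 9, 13} — holds.
#9 H=9, D=10, E=18; 0 of them equal 8, not exactly one — fails.
#10 E + D = 18 + 10 = 28; 28 < 31 — holds.
#11 B + H = 5 + 9 = 14; 14 ≤ 14 — holds.

Violated: 1, 4, 9.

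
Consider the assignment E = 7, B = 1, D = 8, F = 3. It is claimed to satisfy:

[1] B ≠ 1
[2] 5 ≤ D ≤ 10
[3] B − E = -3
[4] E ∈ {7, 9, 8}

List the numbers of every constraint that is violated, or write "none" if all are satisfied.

The assignment fails constraints 1 and 3.

[1] B = 1, but 1 is required to differ — fails.
[2] D = 8 lies in [5, 10] — holds.
[3] B − E = 1 − 7 = -6, not -3 — fails.
[4] E = 7 is in {7, 9, 8} — holds.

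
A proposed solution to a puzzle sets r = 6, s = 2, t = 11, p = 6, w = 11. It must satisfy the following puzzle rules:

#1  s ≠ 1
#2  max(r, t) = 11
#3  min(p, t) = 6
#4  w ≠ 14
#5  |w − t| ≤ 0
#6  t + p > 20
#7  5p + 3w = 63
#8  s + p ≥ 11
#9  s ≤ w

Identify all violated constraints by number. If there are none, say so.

No — constraints 6, 8 are not satisfied.

#1 s = 2, and 2 ≠ 1 — holds.
#2 max(6, 11) = 11 — holds.
#3 min(6, 11) = 6 — holds.
#4 w = 11, and 11 ≠ 14 — holds.
#5 |11 − 11| = 0; 0 ≤ 0 — holds.
#6 t + p = 11 + 6 = 17; 17 ≤ 20, bound 20 not met — does not hold.
#7 5p + 3w = 5(6) + 3(11) = 63 — holds.
#8 s + p = 2 + 6 = 8; 8 < 11, bound 11 not met — does not hold.
#9 s = 2, w = 11; 2 ≤ 11 — holds.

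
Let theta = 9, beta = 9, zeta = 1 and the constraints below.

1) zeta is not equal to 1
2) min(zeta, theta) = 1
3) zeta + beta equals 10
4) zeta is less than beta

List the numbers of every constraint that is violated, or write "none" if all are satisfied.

1) zeta = 1, but 1 is required to differ  FAIL
2) min(1, 9) = 1  OK
3) zeta + beta = 1 + 9 = 10  OK
4) zeta = 1, beta = 9; 1 < 9  OK

The assignment fails constraint 1.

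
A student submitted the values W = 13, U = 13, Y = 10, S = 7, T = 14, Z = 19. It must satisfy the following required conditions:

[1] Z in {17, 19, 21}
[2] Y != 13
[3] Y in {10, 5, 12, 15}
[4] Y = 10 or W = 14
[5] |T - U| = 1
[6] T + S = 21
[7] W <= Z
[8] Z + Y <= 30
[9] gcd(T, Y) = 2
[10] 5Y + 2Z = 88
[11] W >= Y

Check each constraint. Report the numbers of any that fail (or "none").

All constraints are satisfied.

[1] Z = 19 is in {17, 19, 21}  OK
[2] Y = 10, and 10 ≠ 13  OK
[3] Y = 10 is in {10, 5, 12, 15}  OK
[4] Y = 10 = 10 (first disjunct)  OK
[5] |14 - 13| = 1  OK
[6] T + S = 14 + 7 = 21  OK
[7] W = 13, Z = 19; 13 ≤ 19  OK
[8] Z + Y = 19 + 10 = 29; 29 ≤ 30  OK
[9] gcd(14, 10) = 2  OK
[10] 5Y + 2Z = 5(10) + 2(19) = 88  OK
[11] W = 13, Y = 10; 13 ≥ 10  OK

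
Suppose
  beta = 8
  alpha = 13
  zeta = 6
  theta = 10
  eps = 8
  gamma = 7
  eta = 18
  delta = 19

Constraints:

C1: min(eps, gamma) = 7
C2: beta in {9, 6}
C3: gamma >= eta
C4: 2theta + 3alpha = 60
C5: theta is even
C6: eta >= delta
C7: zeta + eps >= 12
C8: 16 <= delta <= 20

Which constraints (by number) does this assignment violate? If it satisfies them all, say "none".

C1: min(8, 7) = 7 — satisfied.
C2: beta = 8 is not in {9, 6} — violated.
C3: gamma = 7, eta = 18; 7 < 18 (want ≥) — violated.
C4: 2theta + 3alpha = 2(10) + 3(13) = 59, not 60 — violated.
C5: theta = 10 is even — satisfied.
C6: eta = 18, delta = 19; 18 < 19 (want ≥) — violated.
C7: zeta + eps = 6 + 8 = 14; 14 ≥ 12 — satisfied.
C8: delta = 19 lies in [16, 20] — satisfied.

The assignment fails constraints 2, 3, 4, 6.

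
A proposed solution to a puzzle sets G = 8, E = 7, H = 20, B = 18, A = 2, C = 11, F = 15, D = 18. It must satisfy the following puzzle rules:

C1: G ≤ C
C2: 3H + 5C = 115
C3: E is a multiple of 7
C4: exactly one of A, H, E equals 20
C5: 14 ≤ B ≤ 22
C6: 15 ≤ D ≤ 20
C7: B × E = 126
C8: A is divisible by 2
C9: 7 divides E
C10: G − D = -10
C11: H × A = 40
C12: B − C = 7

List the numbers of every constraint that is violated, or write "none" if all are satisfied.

C1: G = 8, C = 11; 8 ≤ 11  ✓
C2: 3H + 5C = 3(20) + 5(11) = 115  ✓
C3: 7 / 7 = 1, so 7 divides 7  ✓
C4: A=2, H=20, E=7; 1 of them equals 20  ✓
C5: B = 18 lies in [14, 22]  ✓
C6: D = 18 lies in [15, 20]  ✓
C7: B × E = 18 × 7 = 126  ✓
C8: 2 / 2 = 1, so 2 divides 2  ✓
C9: 7 / 7 = 1, so 7 divides 7  ✓
C10: G − D = 8 − 18 = -10  ✓
C11: H × A = 20 × 2 = 40  ✓
C12: B − C = 18 − 11 = 7  ✓

Yes — all constraints hold.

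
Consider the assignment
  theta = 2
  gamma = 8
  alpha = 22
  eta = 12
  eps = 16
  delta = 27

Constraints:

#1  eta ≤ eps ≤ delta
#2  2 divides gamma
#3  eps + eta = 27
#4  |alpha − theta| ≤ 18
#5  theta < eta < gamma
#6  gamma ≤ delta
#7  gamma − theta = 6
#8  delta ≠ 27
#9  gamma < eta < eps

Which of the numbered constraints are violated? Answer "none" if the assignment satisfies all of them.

#1 values 12 ≤ 16 ≤ 27 — OK.
#2 8 / 2 = 4, so 2 divides 8 — OK.
#3 eps + eta = 16 + 12 = 28, not 27 — violated.
#4 |22 − 2| = 20; 20 > 18, exceeds bound 18 — violated.
#5 values 2, 12, 8; eta = 12 is not < gamma = 8 — violated.
#6 gamma = 8, delta = 27; 8 ≤ 27 — OK.
#7 gamma − theta = 8 − 2 = 6 — OK.
#8 delta = 27, but 27 is required to differ — violated.
#9 values 8 < 12 < 16 — OK.

No — constraints 3, 4, 5, and 8 are not satisfied.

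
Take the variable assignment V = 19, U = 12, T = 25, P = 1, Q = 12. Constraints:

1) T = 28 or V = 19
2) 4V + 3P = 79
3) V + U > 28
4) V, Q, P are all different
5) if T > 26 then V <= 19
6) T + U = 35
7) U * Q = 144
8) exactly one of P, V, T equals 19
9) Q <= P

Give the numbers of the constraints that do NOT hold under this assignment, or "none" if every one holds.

1) T = 25 ≠ 28, but V = 19 = 19 (second disjunct) — satisfied.
2) 4V + 3P = 4(19) + 3(1) = 79 — satisfied.
3) V + U = 19 + 12 = 31; 31 > 28 — satisfied.
4) values 19, 12, 1 are pairwise distinct — satisfied.
5) T = 25, not > 26; antecedent false, conditional vacuously true — satisfied.
6) T + U = 25 + 12 = 37, not 35 — violated.
7) U * Q = 12 * 12 = 144 — satisfied.
8) P=1, V=19, T=25; 1 of them equals 19 — satisfied.
9) Q = 12, P = 1; 12 > 1 (want ≤) — violated.

Violated: 6 and 9.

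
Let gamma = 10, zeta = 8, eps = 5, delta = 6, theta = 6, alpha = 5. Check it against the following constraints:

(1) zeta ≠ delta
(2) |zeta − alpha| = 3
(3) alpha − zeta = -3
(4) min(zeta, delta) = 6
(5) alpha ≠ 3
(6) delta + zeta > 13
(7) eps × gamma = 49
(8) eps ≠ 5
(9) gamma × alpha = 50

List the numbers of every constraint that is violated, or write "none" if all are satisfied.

(1) zeta = 8, delta = 6; distinct  ✔
(2) |8 − 5| = 3  ✔
(3) alpha − zeta = 5 − 8 = -3  ✔
(4) min(8, 6) = 6  ✔
(5) alpha = 5, and 5 ≠ 3  ✔
(6) delta + zeta = 6 + 8 = 14; 14 > 13  ✔
(7) eps × gamma = 5 × 10 = 50, not 49  ✘
(8) eps = 5, but 5 is required to differ  ✘
(9) gamma × alpha = 10 × 5 = 50  ✔

Constraints 7 and 8 do not hold.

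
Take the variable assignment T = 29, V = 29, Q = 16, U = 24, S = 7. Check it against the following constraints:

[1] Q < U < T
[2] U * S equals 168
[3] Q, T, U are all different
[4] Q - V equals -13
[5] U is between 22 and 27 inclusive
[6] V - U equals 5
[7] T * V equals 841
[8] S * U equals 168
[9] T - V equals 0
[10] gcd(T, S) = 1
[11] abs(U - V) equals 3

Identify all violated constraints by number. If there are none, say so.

[1] values 16 < 24 < 29  holds
[2] U * S = 24 * 7 = 168  holds
[3] values 16, 29, 24 are pairwise distinct  holds
[4] Q - V = 16 - 29 = -13  holds
[5] U = 24 lies in [22, 27]  holds
[6] V - U = 29 - 24 = 5  holds
[7] T * V = 29 * 29 = 841  holds
[8] S * U = 7 * 24 = 168  holds
[9] T - V = 29 - 29 = 0  holds
[10] gcd(29, 7) = 1  holds
[11] abs(24 - 29) = 5, not 3  fails

The assignment fails constraint 11.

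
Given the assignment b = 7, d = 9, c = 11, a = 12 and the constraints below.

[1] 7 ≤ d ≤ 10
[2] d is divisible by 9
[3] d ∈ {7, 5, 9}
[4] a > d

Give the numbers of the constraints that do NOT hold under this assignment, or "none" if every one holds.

[1] d = 9 lies in [7, 10]  OK
[2] 9 / 9 = 1, so 9 divides 9  OK
[3] d = 9 is in {7, 5, 9}  OK
[4] a = 12, d = 9; 12 > 9  OK

All constraints are satisfied.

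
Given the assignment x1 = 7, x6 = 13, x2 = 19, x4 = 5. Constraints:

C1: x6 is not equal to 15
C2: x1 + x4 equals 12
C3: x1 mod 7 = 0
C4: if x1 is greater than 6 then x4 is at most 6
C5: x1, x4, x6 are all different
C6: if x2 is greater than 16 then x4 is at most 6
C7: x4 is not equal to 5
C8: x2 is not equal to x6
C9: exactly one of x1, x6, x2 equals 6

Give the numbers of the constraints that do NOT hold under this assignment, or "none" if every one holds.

C1: x6 = 13, and 13 ≠ 15  ✓
C2: x1 + x4 = 7 + 5 = 12  ✓
C3: 7 mod 7 = 0  ✓
C4: x1 = 7 > 6, so we need x4 ≤ 6; x4 = 5 ≤ 6  ✓
C5: values 7, 5, 13 are pairwise distinct  ✓
C6: x2 = 19 > 16, so we need x4 ≤ 6; x4 = 5 ≤ 6  ✓
C7: x4 = 5, but 5 is required to differ  ✗
C8: x2 = 19, x6 = 13; distinct  ✓
C9: x1=7, x6=13, x2=19; 0 of them equal 6, not exactly one  ✗

Constraints 7 and 9 do not hold.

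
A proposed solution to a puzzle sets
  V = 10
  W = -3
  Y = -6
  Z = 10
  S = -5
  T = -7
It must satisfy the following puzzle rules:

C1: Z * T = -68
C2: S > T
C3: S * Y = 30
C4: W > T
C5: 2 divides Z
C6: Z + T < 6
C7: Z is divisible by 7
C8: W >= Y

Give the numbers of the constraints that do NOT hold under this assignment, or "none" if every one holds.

Constraints 1, 7 do not hold.

C1: Z * T = 10 * (-7) = -70, not -68 — fails.
C2: S = -5, T = -7; -5 > -7 — holds.
C3: S * Y = -5 * (-6) = 30 — holds.
C4: W = -3, T = -7; -3 > -7 — holds.
C5: 10 / 2 = 5, so 2 divides 10 — holds.
C6: Z + T = 10 + (-7) = 3; 3 < 6 — holds.
C7: 10 = 7*1 + 3, so 7 does not divide 10 — fails.
C8: W = -3, Y = -6; -3 ≥ -6 — holds.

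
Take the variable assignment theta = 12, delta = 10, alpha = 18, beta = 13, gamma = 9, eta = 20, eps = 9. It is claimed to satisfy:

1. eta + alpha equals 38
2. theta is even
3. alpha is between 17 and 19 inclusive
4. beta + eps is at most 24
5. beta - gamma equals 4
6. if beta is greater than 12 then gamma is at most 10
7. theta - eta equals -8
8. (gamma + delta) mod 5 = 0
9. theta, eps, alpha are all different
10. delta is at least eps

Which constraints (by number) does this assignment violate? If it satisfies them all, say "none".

Constraint 8 is violated.

1. eta + alpha = 20 + 18 = 38 — OK.
2. theta = 12 is even — OK.
3. alpha = 18 lies in [17, 19] — OK.
4. beta + eps = 13 + 9 = 22; 22 ≤ 24 — OK.
5. beta - gamma = 13 - 9 = 4 — OK.
6. beta = 13 > 12, so we need gamma ≤ 10; gamma = 9 ≤ 10 — OK.
7. theta - eta = 12 - 20 = -8 — OK.
8. gamma + delta = 19; 19 mod 5 = 4, not 0 — violated.
9. values 12, 9, 18 are pairwise distinct — OK.
10. delta = 10, eps = 9; 10 ≥ 9 — OK.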